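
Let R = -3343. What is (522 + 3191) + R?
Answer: 370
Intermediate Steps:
(522 + 3191) + R = (522 + 3191) - 3343 = 3713 - 3343 = 370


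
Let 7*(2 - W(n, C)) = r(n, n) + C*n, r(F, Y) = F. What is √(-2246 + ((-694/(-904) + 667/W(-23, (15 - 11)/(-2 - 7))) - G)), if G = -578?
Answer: I*√4428670138481/54466 ≈ 38.638*I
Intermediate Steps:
W(n, C) = 2 - n/7 - C*n/7 (W(n, C) = 2 - (n + C*n)/7 = 2 + (-n/7 - C*n/7) = 2 - n/7 - C*n/7)
√(-2246 + ((-694/(-904) + 667/W(-23, (15 - 11)/(-2 - 7))) - G)) = √(-2246 + ((-694/(-904) + 667/(2 - ⅐*(-23) - ⅐*(15 - 11)/(-2 - 7)*(-23))) - 1*(-578))) = √(-2246 + ((-694*(-1/904) + 667/(2 + 23/7 - ⅐*4/(-9)*(-23))) + 578)) = √(-2246 + ((347/452 + 667/(2 + 23/7 - ⅐*4*(-⅑)*(-23))) + 578)) = √(-2246 + ((347/452 + 667/(2 + 23/7 - ⅐*(-4/9)*(-23))) + 578)) = √(-2246 + ((347/452 + 667/(2 + 23/7 - 92/63)) + 578)) = √(-2246 + ((347/452 + 667/(241/63)) + 578)) = √(-2246 + ((347/452 + 667*(63/241)) + 578)) = √(-2246 + ((347/452 + 42021/241) + 578)) = √(-2246 + (19077119/108932 + 578)) = √(-2246 + 82039815/108932) = √(-162621457/108932) = I*√4428670138481/54466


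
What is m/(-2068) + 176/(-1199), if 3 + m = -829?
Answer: 14400/56353 ≈ 0.25553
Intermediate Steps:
m = -832 (m = -3 - 829 = -832)
m/(-2068) + 176/(-1199) = -832/(-2068) + 176/(-1199) = -832*(-1/2068) + 176*(-1/1199) = 208/517 - 16/109 = 14400/56353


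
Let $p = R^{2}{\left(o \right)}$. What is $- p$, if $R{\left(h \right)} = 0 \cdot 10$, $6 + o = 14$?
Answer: $0$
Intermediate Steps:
$o = 8$ ($o = -6 + 14 = 8$)
$R{\left(h \right)} = 0$
$p = 0$ ($p = 0^{2} = 0$)
$- p = \left(-1\right) 0 = 0$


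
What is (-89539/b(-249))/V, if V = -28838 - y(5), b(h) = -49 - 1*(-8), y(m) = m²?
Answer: -89539/1183383 ≈ -0.075664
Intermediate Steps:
b(h) = -41 (b(h) = -49 + 8 = -41)
V = -28863 (V = -28838 - 1*5² = -28838 - 1*25 = -28838 - 25 = -28863)
(-89539/b(-249))/V = -89539/(-41)/(-28863) = -89539*(-1/41)*(-1/28863) = (89539/41)*(-1/28863) = -89539/1183383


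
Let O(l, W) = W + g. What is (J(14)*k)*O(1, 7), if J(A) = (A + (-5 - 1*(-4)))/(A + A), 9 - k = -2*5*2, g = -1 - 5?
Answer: 377/28 ≈ 13.464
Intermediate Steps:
g = -6
k = 29 (k = 9 - (-2*5)*2 = 9 - (-10)*2 = 9 - 1*(-20) = 9 + 20 = 29)
O(l, W) = -6 + W (O(l, W) = W - 6 = -6 + W)
J(A) = (-1 + A)/(2*A) (J(A) = (A + (-5 + 4))/((2*A)) = (A - 1)*(1/(2*A)) = (-1 + A)*(1/(2*A)) = (-1 + A)/(2*A))
(J(14)*k)*O(1, 7) = (((1/2)*(-1 + 14)/14)*29)*(-6 + 7) = (((1/2)*(1/14)*13)*29)*1 = ((13/28)*29)*1 = (377/28)*1 = 377/28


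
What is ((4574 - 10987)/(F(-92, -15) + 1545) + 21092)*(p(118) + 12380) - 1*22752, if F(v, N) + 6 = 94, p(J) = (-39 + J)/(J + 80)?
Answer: 28136094008123/107778 ≈ 2.6106e+8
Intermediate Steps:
p(J) = (-39 + J)/(80 + J)
F(v, N) = 88 (F(v, N) = -6 + 94 = 88)
((4574 - 10987)/(F(-92, -15) + 1545) + 21092)*(p(118) + 12380) - 1*22752 = ((4574 - 10987)/(88 + 1545) + 21092)*((-39 + 118)/(80 + 118) + 12380) - 1*22752 = (-6413/1633 + 21092)*(79/198 + 12380) - 22752 = (34436823/1633)*(2451319/198) - 22752 = 28138546173179/107778 - 22752 = 28136094008123/107778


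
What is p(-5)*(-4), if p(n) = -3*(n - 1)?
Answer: -72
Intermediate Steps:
p(n) = 3 - 3*n (p(n) = -3*(-1 + n) = 3 - 3*n)
p(-5)*(-4) = (3 - 3*(-5))*(-4) = (3 + 15)*(-4) = 18*(-4) = -72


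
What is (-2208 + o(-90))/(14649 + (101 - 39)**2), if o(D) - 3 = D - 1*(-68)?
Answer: -2227/18493 ≈ -0.12042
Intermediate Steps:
o(D) = 71 + D (o(D) = 3 + (D - 1*(-68)) = 3 + (D + 68) = 3 + (68 + D) = 71 + D)
(-2208 + o(-90))/(14649 + (101 - 39)**2) = (-2208 + (71 - 90))/(14649 + (101 - 39)**2) = (-2208 - 19)/(14649 + 62**2) = -2227/(14649 + 3844) = -2227/18493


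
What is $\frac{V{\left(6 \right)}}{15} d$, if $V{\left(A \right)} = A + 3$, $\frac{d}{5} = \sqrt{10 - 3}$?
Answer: $3 \sqrt{7} \approx 7.9373$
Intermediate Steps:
$d = 5 \sqrt{7}$ ($d = 5 \sqrt{10 - 3} = 5 \sqrt{7} \approx 13.229$)
$V{\left(A \right)} = 3 + A$
$\frac{V{\left(6 \right)}}{15} d = \frac{3 + 6}{15} \cdot 5 \sqrt{7} = 9 \cdot \frac{1}{15} \cdot 5 \sqrt{7} = \frac{3 \cdot 5 \sqrt{7}}{5} = 3 \sqrt{7}$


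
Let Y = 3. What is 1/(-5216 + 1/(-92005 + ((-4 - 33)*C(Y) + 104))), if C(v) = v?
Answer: -92012/479934593 ≈ -0.00019172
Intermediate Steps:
1/(-5216 + 1/(-92005 + ((-4 - 33)*C(Y) + 104))) = 1/(-5216 + 1/(-92005 + ((-4 - 33)*3 + 104))) = 1/(-5216 + 1/(-92005 + (-37*3 + 104))) = 1/(-5216 + 1/(-92005 + (-111 + 104))) = 1/(-5216 + 1/(-92005 - 7)) = 1/(-5216 + 1/(-92012)) = 1/(-5216 - 1/92012) = 1/(-479934593/92012) = -92012/479934593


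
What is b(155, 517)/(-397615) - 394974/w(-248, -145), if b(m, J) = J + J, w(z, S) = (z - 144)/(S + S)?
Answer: -11385950159557/38966270 ≈ -2.9220e+5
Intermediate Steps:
w(z, S) = (-144 + z)/(2*S) (w(z, S) = (-144 + z)/((2*S)) = (-144 + z)*(1/(2*S)) = (-144 + z)/(2*S))
b(m, J) = 2*J
b(155, 517)/(-397615) - 394974/w(-248, -145) = (2*517)/(-397615) - 394974*(-290/(-144 - 248)) = 1034*(-1/397615) - 394974/((½)*(-1/145)*(-392)) = -1034/397615 - 394974/196/145 = -1034/397615 - 394974*145/196 = -1034/397615 - 28635615/98 = -11385950159557/38966270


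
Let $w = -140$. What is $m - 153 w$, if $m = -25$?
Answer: $21395$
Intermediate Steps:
$m - 153 w = -25 - -21420 = -25 + 21420 = 21395$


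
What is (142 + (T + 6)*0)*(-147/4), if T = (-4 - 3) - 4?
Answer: -10437/2 ≈ -5218.5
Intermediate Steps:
T = -11 (T = -7 - 4 = -11)
(142 + (T + 6)*0)*(-147/4) = (142 + (-11 + 6)*0)*(-147/4) = (142 - 5*0)*(-147*¼) = (142 + 0)*(-147/4) = 142*(-147/4) = -10437/2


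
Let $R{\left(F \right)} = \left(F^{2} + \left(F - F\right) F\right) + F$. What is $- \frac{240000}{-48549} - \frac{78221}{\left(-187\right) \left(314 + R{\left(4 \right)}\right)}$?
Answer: $\frac{569317313}{91887074} \approx 6.1958$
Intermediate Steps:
$R{\left(F \right)} = F + F^{2}$ ($R{\left(F \right)} = \left(F^{2} + 0 F\right) + F = \left(F^{2} + 0\right) + F = F^{2} + F = F + F^{2}$)
$- \frac{240000}{-48549} - \frac{78221}{\left(-187\right) \left(314 + R{\left(4 \right)}\right)} = - \frac{240000}{-48549} - \frac{78221}{\left(-187\right) \left(314 + 4 \left(1 + 4\right)\right)} = \left(-240000\right) \left(- \frac{1}{48549}\right) - \frac{78221}{\left(-187\right) \left(314 + 4 \cdot 5\right)} = \frac{80000}{16183} - \frac{78221}{\left(-187\right) \left(314 + 20\right)} = \frac{80000}{16183} - \frac{78221}{\left(-187\right) 334} = \frac{80000}{16183} - \frac{78221}{-62458} = \frac{80000}{16183} - - \frac{7111}{5678} = \frac{80000}{16183} + \frac{7111}{5678} = \frac{569317313}{91887074}$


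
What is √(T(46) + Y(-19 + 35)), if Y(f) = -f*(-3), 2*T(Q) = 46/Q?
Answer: √194/2 ≈ 6.9642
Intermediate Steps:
T(Q) = 23/Q (T(Q) = (46/Q)/2 = 23/Q)
Y(f) = 3*f
√(T(46) + Y(-19 + 35)) = √(23/46 + 3*(-19 + 35)) = √(23*(1/46) + 3*16) = √(½ + 48) = √(97/2) = √194/2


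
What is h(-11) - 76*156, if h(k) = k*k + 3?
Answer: -11732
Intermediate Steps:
h(k) = 3 + k**2 (h(k) = k**2 + 3 = 3 + k**2)
h(-11) - 76*156 = (3 + (-11)**2) - 76*156 = (3 + 121) - 11856 = 124 - 11856 = -11732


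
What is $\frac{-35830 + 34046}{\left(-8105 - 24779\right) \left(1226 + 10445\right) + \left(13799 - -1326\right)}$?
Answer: $\frac{1784}{383774039} \approx 4.6486 \cdot 10^{-6}$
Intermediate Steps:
$\frac{-35830 + 34046}{\left(-8105 - 24779\right) \left(1226 + 10445\right) + \left(13799 - -1326\right)} = - \frac{1784}{\left(-32884\right) 11671 + \left(13799 + 1326\right)} = - \frac{1784}{-383789164 + 15125} = - \frac{1784}{-383774039} = \left(-1784\right) \left(- \frac{1}{383774039}\right) = \frac{1784}{383774039}$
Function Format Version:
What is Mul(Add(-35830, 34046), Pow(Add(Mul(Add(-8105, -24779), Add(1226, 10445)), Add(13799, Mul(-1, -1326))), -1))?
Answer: Rational(1784, 383774039) ≈ 4.6486e-6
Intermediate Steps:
Mul(Add(-35830, 34046), Pow(Add(Mul(Add(-8105, -24779), Add(1226, 10445)), Add(13799, Mul(-1, -1326))), -1)) = Mul(-1784, Pow(Add(Mul(-32884, 11671), Add(13799, 1326)), -1)) = Mul(-1784, Pow(Add(-383789164, 15125), -1)) = Mul(-1784, Pow(-383774039, -1)) = Mul(-1784, Rational(-1, 383774039)) = Rational(1784, 383774039)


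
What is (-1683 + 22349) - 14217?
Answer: 6449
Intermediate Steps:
(-1683 + 22349) - 14217 = 20666 - 14217 = 6449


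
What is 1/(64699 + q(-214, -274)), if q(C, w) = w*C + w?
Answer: 1/123061 ≈ 8.1261e-6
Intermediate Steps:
q(C, w) = w + C*w (q(C, w) = C*w + w = w + C*w)
1/(64699 + q(-214, -274)) = 1/(64699 - 274*(1 - 214)) = 1/(64699 - 274*(-213)) = 1/(64699 + 58362) = 1/123061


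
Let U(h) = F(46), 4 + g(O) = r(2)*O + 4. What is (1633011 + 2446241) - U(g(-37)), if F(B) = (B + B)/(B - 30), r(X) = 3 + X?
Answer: 16316985/4 ≈ 4.0792e+6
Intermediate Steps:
g(O) = 5*O (g(O) = -4 + ((3 + 2)*O + 4) = -4 + (5*O + 4) = -4 + (4 + 5*O) = 5*O)
F(B) = 2*B/(-30 + B) (F(B) = (2*B)/(-30 + B) = 2*B/(-30 + B))
U(h) = 23/4 (U(h) = 2*46/(-30 + 46) = 2*46/16 = 2*46*(1/16) = 23/4)
(1633011 + 2446241) - U(g(-37)) = (1633011 + 2446241) - 1*23/4 = 4079252 - 23/4 = 16316985/4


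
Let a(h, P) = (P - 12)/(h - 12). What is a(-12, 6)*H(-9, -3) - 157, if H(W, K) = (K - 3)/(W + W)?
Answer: -1883/12 ≈ -156.92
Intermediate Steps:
a(h, P) = (-12 + P)/(-12 + h)
H(W, K) = (-3 + K)/(2*W) (H(W, K) = (-3 + K)/((2*W)) = (-3 + K)*(1/(2*W)) = (-3 + K)/(2*W))
a(-12, 6)*H(-9, -3) - 157 = ((-12 + 6)/(-12 - 12))*((1/2)*(-3 - 3)/(-9)) - 157 = (-6/(-24))*((1/2)*(-1/9)*(-6)) - 157 = -1/24*(-6)*(1/3) - 157 = (1/4)*(1/3) - 157 = 1/12 - 157 = -1883/12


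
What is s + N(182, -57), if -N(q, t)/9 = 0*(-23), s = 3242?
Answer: 3242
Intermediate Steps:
N(q, t) = 0 (N(q, t) = -0*(-23) = -9*0 = 0)
s + N(182, -57) = 3242 + 0 = 3242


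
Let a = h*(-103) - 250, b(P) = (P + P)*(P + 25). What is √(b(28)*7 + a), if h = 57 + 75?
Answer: 3*√770 ≈ 83.247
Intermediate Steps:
h = 132
b(P) = 2*P*(25 + P) (b(P) = (2*P)*(25 + P) = 2*P*(25 + P))
a = -13846 (a = 132*(-103) - 250 = -13596 - 250 = -13846)
√(b(28)*7 + a) = √((2*28*(25 + 28))*7 - 13846) = √((2*28*53)*7 - 13846) = √(2968*7 - 13846) = √(20776 - 13846) = √6930 = 3*√770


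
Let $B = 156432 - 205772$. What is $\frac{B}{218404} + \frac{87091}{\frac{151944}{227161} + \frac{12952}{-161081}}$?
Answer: $\frac{174000822010607756011}{1175728912785392} \approx 1.4799 \cdot 10^{5}$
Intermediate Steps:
$B = -49340$ ($B = 156432 - 205772 = -49340$)
$\frac{B}{218404} + \frac{87091}{\frac{151944}{227161} + \frac{12952}{-161081}} = - \frac{49340}{218404} + \frac{87091}{\frac{151944}{227161} + \frac{12952}{-161081}} = \left(-49340\right) \frac{1}{218404} + \frac{87091}{151944 \cdot \frac{1}{227161} + 12952 \left(- \frac{1}{161081}\right)} = - \frac{12335}{54601} + \frac{87091}{\frac{151944}{227161} - \frac{12952}{161081}} = - \frac{12335}{54601} + \frac{87091}{\frac{21533102192}{36591321041}} = - \frac{12335}{54601} + 87091 \cdot \frac{36591321041}{21533102192} = - \frac{12335}{54601} + \frac{3186774740781731}{21533102192} = \frac{174000822010607756011}{1175728912785392}$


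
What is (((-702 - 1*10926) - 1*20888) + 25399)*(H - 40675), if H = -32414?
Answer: 520174413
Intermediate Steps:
(((-702 - 1*10926) - 1*20888) + 25399)*(H - 40675) = (((-702 - 1*10926) - 1*20888) + 25399)*(-32414 - 40675) = (((-702 - 10926) - 20888) + 25399)*(-73089) = ((-11628 - 20888) + 25399)*(-73089) = (-32516 + 25399)*(-73089) = -7117*(-73089) = 520174413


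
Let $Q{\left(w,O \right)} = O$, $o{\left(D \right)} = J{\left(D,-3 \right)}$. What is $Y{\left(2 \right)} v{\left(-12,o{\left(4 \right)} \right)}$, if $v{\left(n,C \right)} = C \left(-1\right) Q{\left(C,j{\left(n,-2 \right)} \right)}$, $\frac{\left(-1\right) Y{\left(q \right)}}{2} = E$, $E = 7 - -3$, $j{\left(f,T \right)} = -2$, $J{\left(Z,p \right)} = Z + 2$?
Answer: $-240$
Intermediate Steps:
$J{\left(Z,p \right)} = 2 + Z$
$o{\left(D \right)} = 2 + D$
$E = 10$ ($E = 7 + 3 = 10$)
$Y{\left(q \right)} = -20$ ($Y{\left(q \right)} = \left(-2\right) 10 = -20$)
$v{\left(n,C \right)} = 2 C$ ($v{\left(n,C \right)} = C \left(-1\right) \left(-2\right) = - C \left(-2\right) = 2 C$)
$Y{\left(2 \right)} v{\left(-12,o{\left(4 \right)} \right)} = - 20 \cdot 2 \left(2 + 4\right) = - 20 \cdot 2 \cdot 6 = \left(-20\right) 12 = -240$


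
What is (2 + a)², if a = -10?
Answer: 64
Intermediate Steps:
(2 + a)² = (2 - 10)² = (-8)² = 64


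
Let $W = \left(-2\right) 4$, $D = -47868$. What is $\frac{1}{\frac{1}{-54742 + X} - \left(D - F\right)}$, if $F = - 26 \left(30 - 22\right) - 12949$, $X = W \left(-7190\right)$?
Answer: $\frac{2778}{96427159} \approx 2.8809 \cdot 10^{-5}$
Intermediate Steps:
$W = -8$
$X = 57520$ ($X = \left(-8\right) \left(-7190\right) = 57520$)
$F = -13157$ ($F = \left(-26\right) 8 - 12949 = -208 - 12949 = -13157$)
$\frac{1}{\frac{1}{-54742 + X} - \left(D - F\right)} = \frac{1}{\frac{1}{-54742 + 57520} - -34711} = \frac{1}{\frac{1}{2778} + \left(-13157 + 47868\right)} = \frac{1}{\frac{1}{2778} + 34711} = \frac{1}{\frac{96427159}{2778}} = \frac{2778}{96427159}$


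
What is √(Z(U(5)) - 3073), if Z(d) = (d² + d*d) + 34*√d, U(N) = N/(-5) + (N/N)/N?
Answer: √(-76793 + 340*I*√5)/5 ≈ 0.27435 + 55.424*I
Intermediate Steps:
U(N) = 1/N - N/5 (U(N) = N*(-⅕) + 1/N = -N/5 + 1/N = 1/N - N/5)
Z(d) = 2*d² + 34*√d (Z(d) = (d² + d²) + 34*√d = 2*d² + 34*√d)
√(Z(U(5)) - 3073) = √((2*(1/5 - ⅕*5)² + 34*√(1/5 - ⅕*5)) - 3073) = √((2*(⅕ - 1)² + 34*√(⅕ - 1)) - 3073) = √((2*(-⅘)² + 34*√(-⅘)) - 3073) = √((2*(16/25) + 34*(2*I*√5/5)) - 3073) = √((32/25 + 68*I*√5/5) - 3073) = √(-76793/25 + 68*I*√5/5)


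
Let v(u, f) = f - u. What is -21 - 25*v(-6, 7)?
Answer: -346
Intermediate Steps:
-21 - 25*v(-6, 7) = -21 - 25*(7 - 1*(-6)) = -21 - 25*(7 + 6) = -21 - 25*13 = -21 - 325 = -346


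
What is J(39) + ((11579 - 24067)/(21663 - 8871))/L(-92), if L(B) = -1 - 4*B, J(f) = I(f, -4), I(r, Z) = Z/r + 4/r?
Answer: -1561/586833 ≈ -0.0026600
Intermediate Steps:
I(r, Z) = 4/r + Z/r
J(f) = 0 (J(f) = (4 - 4)/f = 0/f = 0)
J(39) + ((11579 - 24067)/(21663 - 8871))/L(-92) = 0 + ((11579 - 24067)/(21663 - 8871))/(-1 - 4*(-92)) = 0 + (-12488/12792)/(-1 + 368) = 0 - 12488*1/12792/367 = 0 - 1561/1599*1/367 = 0 - 1561/586833 = -1561/586833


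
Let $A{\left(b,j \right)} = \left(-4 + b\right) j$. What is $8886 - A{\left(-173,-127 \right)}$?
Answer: $-13593$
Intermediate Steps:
$A{\left(b,j \right)} = j \left(-4 + b\right)$
$8886 - A{\left(-173,-127 \right)} = 8886 - - 127 \left(-4 - 173\right) = 8886 - \left(-127\right) \left(-177\right) = 8886 - 22479 = -13593$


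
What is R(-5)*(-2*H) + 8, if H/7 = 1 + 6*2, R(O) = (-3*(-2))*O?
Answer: 5468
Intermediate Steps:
R(O) = 6*O
H = 91 (H = 7*(1 + 6*2) = 7*(1 + 12) = 7*13 = 91)
R(-5)*(-2*H) + 8 = (6*(-5))*(-2*91) + 8 = -30*(-182) + 8 = 5460 + 8 = 5468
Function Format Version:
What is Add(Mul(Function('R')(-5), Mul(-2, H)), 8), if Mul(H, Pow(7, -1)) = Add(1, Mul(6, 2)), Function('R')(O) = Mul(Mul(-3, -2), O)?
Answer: 5468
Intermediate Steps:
Function('R')(O) = Mul(6, O)
H = 91 (H = Mul(7, Add(1, Mul(6, 2))) = Mul(7, Add(1, 12)) = Mul(7, 13) = 91)
Add(Mul(Function('R')(-5), Mul(-2, H)), 8) = Add(Mul(Mul(6, -5), Mul(-2, 91)), 8) = Add(Mul(-30, -182), 8) = Add(5460, 8) = 5468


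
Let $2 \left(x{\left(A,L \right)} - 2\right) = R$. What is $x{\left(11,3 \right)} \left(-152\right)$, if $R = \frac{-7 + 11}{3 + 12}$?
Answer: $- \frac{4864}{15} \approx -324.27$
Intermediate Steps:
$R = \frac{4}{15} \approx 0.26667$
$x{\left(A,L \right)} = \frac{32}{15}$ ($x{\left(A,L \right)} = 2 + \frac{1}{2} \cdot \frac{4}{15} = 2 + \frac{2}{15} = \frac{32}{15}$)
$x{\left(11,3 \right)} \left(-152\right) = \frac{32}{15} \left(-152\right) = - \frac{4864}{15}$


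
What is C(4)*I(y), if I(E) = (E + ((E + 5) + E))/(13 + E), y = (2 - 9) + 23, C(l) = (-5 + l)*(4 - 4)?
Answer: 0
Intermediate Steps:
C(l) = 0 (C(l) = (-5 + l)*0 = 0)
y = 16 (y = -7 + 23 = 16)
I(E) = (5 + 3*E)/(13 + E) (I(E) = (E + ((5 + E) + E))/(13 + E) = (E + (5 + 2*E))/(13 + E) = (5 + 3*E)/(13 + E))
C(4)*I(y) = 0*((5 + 3*16)/(13 + 16)) = 0*((5 + 48)/29) = 0*((1/29)*53) = 0*(53/29) = 0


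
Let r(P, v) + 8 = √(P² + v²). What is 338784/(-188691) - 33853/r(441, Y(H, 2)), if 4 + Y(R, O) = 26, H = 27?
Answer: -39043797256/12258688197 - 33853*√194965/194901 ≈ -79.879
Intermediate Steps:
Y(R, O) = 22 (Y(R, O) = -4 + 26 = 22)
r(P, v) = -8 + √(P² + v²)
338784/(-188691) - 33853/r(441, Y(H, 2)) = 338784/(-188691) - 33853/(-8 + √(441² + 22²)) = 338784*(-1/188691) - 33853/(-8 + √(194481 + 484)) = -112928/62897 - 33853/(-8 + √194965)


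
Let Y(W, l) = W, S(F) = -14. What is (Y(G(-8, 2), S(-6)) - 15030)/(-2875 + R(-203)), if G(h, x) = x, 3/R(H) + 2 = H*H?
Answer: 309629398/59235061 ≈ 5.2271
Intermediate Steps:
R(H) = 3/(-2 + H²) (R(H) = 3/(-2 + H*H) = 3/(-2 + H²))
(Y(G(-8, 2), S(-6)) - 15030)/(-2875 + R(-203)) = (2 - 15030)/(-2875 + 3/(-2 + (-203)²)) = -15028/(-2875 + 3/(-2 + 41209)) = -15028/(-2875 + 3/41207) = -15028/(-118470122/41207) = -15028*(-41207/118470122) = 309629398/59235061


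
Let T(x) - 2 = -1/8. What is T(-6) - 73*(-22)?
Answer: 12863/8 ≈ 1607.9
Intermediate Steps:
T(x) = 15/8 (T(x) = 2 - 1/8 = 15/8)
T(-6) - 73*(-22) = 15/8 - 73*(-22) = 15/8 + 1606 = 12863/8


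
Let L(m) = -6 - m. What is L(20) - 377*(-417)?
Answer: 157183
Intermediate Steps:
L(20) - 377*(-417) = (-6 - 1*20) - 377*(-417) = (-6 - 20) + 157209 = -26 + 157209 = 157183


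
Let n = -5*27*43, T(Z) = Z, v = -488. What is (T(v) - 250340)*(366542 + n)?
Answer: -90482940236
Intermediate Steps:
n = -5805 (n = -135*43 = -5805)
(T(v) - 250340)*(366542 + n) = (-488 - 250340)*(366542 - 5805) = -250828*360737 = -90482940236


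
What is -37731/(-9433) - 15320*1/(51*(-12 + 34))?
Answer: -51089689/5291913 ≈ -9.6543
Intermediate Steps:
-37731/(-9433) - 15320*1/(51*(-12 + 34)) = -37731*(-1/9433) - 15320/(51*22) = 37731/9433 - 15320/1122 = 37731/9433 - 15320*1/1122 = 37731/9433 - 7660/561 = -51089689/5291913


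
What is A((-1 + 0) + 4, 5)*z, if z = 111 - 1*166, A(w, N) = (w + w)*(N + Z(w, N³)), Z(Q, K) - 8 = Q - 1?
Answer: -4950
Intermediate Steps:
Z(Q, K) = 7 + Q (Z(Q, K) = 8 + (Q - 1) = 8 + (-1 + Q) = 7 + Q)
A(w, N) = 2*w*(7 + N + w) (A(w, N) = (w + w)*(N + (7 + w)) = (2*w)*(7 + N + w) = 2*w*(7 + N + w))
z = -55 (z = 111 - 166 = -55)
A((-1 + 0) + 4, 5)*z = (2*((-1 + 0) + 4)*(7 + 5 + ((-1 + 0) + 4)))*(-55) = (2*(-1 + 4)*(7 + 5 + (-1 + 4)))*(-55) = (2*3*(7 + 5 + 3))*(-55) = (2*3*15)*(-55) = 90*(-55) = -4950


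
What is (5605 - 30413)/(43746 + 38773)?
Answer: -24808/82519 ≈ -0.30063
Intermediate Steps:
(5605 - 30413)/(43746 + 38773) = -24808/82519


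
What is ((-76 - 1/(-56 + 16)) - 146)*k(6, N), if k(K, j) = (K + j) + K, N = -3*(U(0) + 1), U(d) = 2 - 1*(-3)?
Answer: 26637/20 ≈ 1331.8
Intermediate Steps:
U(d) = 5 (U(d) = 2 + 3 = 5)
N = -18 (N = -3*(5 + 1) = -3*6 = -18)
k(K, j) = j + 2*K
((-76 - 1/(-56 + 16)) - 146)*k(6, N) = ((-76 - 1/(-56 + 16)) - 146)*(-18 + 2*6) = ((-76 - 1/(-40)) - 146)*(-18 + 12) = ((-76 - 1*(-1/40)) - 146)*(-6) = ((-76 + 1/40) - 146)*(-6) = (-3039/40 - 146)*(-6) = -8879/40*(-6) = 26637/20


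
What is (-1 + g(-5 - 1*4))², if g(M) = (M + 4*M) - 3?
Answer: 2401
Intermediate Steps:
g(M) = -3 + 5*M (g(M) = 5*M - 3 = -3 + 5*M)
(-1 + g(-5 - 1*4))² = (-1 + (-3 + 5*(-5 - 1*4)))² = (-1 + (-3 + 5*(-5 - 4)))² = (-1 + (-3 + 5*(-9)))² = (-1 + (-3 - 45))² = (-1 - 48)² = (-49)² = 2401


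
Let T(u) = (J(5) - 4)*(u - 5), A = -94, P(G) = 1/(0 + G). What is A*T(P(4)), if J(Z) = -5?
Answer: -8037/2 ≈ -4018.5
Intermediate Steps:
P(G) = 1/G
T(u) = 45 - 9*u (T(u) = (-5 - 4)*(u - 5) = -9*(-5 + u) = 45 - 9*u)
A*T(P(4)) = -94*(45 - 9/4) = -94*171/4 = -8037/2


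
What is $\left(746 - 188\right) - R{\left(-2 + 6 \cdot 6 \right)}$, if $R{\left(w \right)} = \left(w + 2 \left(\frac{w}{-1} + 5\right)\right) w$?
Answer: $1374$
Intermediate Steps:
$R{\left(w \right)} = w \left(10 - w\right)$ ($R{\left(w \right)} = \left(w + 2 \left(w \left(-1\right) + 5\right)\right) w = \left(w + 2 \left(- w + 5\right)\right) w = \left(w + 2 \left(5 - w\right)\right) w = \left(w - \left(-10 + 2 w\right)\right) w = \left(10 - w\right) w = w \left(10 - w\right)$)
$\left(746 - 188\right) - R{\left(-2 + 6 \cdot 6 \right)} = \left(746 - 188\right) - \left(-2 + 6 \cdot 6\right) \left(10 - \left(-2 + 6 \cdot 6\right)\right) = 558 - \left(-2 + 36\right) \left(10 - \left(-2 + 36\right)\right) = 558 - 34 \left(10 - 34\right) = 558 - 34 \left(-24\right) = 558 - -816 = 558 + 816 = 1374$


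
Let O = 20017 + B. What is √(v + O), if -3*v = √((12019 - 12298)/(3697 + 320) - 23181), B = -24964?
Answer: √(-8869580187 - 2678*I*√1154495173)/1339 ≈ 0.36078 - 70.336*I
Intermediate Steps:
v = -2*I*√1154495173/1339 (v = -√((12019 - 12298)/(3697 + 320) - 23181)/3 = -√(-279/4017 - 23181)/3 = -√(-279*1/4017 - 23181)/3 = -√(-93/1339 - 23181)/3 = -2*I*√1154495173/1339 ≈ -50.751*I)
O = -4947 (O = 20017 - 24964 = -4947)
√(v + O) = √(-2*I*√1154495173/1339 - 4947) = √(-4947 - 2*I*√1154495173/1339)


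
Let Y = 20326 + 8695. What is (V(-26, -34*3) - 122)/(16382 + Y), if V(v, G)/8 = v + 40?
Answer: -10/45403 ≈ -0.00022025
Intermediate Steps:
Y = 29021
V(v, G) = 320 + 8*v (V(v, G) = 8*(v + 40) = 8*(40 + v) = 320 + 8*v)
(V(-26, -34*3) - 122)/(16382 + Y) = ((320 + 8*(-26)) - 122)/(16382 + 29021) = ((320 - 208) - 122)/45403 = (112 - 122)*(1/45403) = -10*1/45403 = -10/45403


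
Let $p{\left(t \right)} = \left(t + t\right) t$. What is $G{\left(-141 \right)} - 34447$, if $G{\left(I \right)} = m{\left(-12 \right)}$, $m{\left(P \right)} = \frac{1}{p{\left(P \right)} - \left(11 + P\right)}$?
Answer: $- \frac{9955182}{289} \approx -34447.0$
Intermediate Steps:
$p{\left(t \right)} = 2 t^{2}$ ($p{\left(t \right)} = 2 t t = 2 t^{2}$)
$m{\left(P \right)} = \frac{1}{-11 - P + 2 P^{2}}$ ($m{\left(P \right)} = \frac{1}{2 P^{2} - \left(11 + P\right)} = \frac{1}{-11 - P + 2 P^{2}}$)
$G{\left(I \right)} = \frac{1}{289}$ ($G{\left(I \right)} = \frac{1}{-11 - -12 + 2 \left(-12\right)^{2}} = \frac{1}{-11 + 12 + 2 \cdot 144} = \frac{1}{-11 + 12 + 288} = \frac{1}{289}$)
$G{\left(-141 \right)} - 34447 = \frac{1}{289} - 34447 = - \frac{9955182}{289}$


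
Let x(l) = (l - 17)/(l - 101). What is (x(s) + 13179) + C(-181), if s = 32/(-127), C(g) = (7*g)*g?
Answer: 445483835/1837 ≈ 2.4251e+5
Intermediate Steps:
C(g) = 7*g²
s = -32/127 (s = 32*(-1/127) = -32/127 ≈ -0.25197)
x(l) = (-17 + l)/(-101 + l)
(x(s) + 13179) + C(-181) = ((-17 - 32/127)/(-101 - 32/127) + 13179) + 7*(-181)² = (-2191/127/(-12859/127) + 13179) + 7*32761 = (-127/12859*(-2191/127) + 13179) + 229327 = (313/1837 + 13179) + 229327 = 24210136/1837 + 229327 = 445483835/1837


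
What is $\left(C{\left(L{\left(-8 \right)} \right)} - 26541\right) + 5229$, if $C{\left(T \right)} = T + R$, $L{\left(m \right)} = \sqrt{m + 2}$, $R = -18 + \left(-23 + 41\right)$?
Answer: $-21312 + i \sqrt{6} \approx -21312.0 + 2.4495 i$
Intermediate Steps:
$R = 0$ ($R = -18 + 18 = 0$)
$L{\left(m \right)} = \sqrt{2 + m}$
$C{\left(T \right)} = T$ ($C{\left(T \right)} = T + 0 = T$)
$\left(C{\left(L{\left(-8 \right)} \right)} - 26541\right) + 5229 = \left(\sqrt{2 - 8} - 26541\right) + 5229 = \left(\sqrt{-6} - 26541\right) + 5229 = \left(i \sqrt{6} - 26541\right) + 5229 = \left(-26541 + i \sqrt{6}\right) + 5229 = -21312 + i \sqrt{6}$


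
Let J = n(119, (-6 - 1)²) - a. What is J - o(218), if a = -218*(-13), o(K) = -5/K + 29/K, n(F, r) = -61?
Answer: -315567/109 ≈ -2895.1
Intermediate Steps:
o(K) = 24/K
a = 2834
J = -2895 (J = -61 - 1*2834 = -61 - 2834 = -2895)
J - o(218) = -2895 - 24/218 = -2895 - 1*12/109 = -2895 - 12/109 = -315567/109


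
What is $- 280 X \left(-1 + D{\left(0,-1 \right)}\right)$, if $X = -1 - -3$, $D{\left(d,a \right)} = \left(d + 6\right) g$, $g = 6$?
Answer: $-19600$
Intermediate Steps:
$D{\left(d,a \right)} = 36 + 6 d$ ($D{\left(d,a \right)} = \left(d + 6\right) 6 = \left(6 + d\right) 6 = 36 + 6 d$)
$X = 2$ ($X = -1 + 3 = 2$)
$- 280 X \left(-1 + D{\left(0,-1 \right)}\right) = - 280 \cdot 2 \left(-1 + \left(36 + 6 \cdot 0\right)\right) = - 280 \cdot 2 \left(-1 + \left(36 + 0\right)\right) = - 280 \cdot 2 \left(-1 + 36\right) = - 280 \cdot 2 \cdot 35 = \left(-280\right) 70 = -19600$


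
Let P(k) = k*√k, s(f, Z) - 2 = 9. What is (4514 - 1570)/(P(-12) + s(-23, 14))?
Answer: 32384/1849 + 70656*I*√3/1849 ≈ 17.514 + 66.187*I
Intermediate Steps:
s(f, Z) = 11 (s(f, Z) = 2 + 9 = 11)
P(k) = k^(3/2)
(4514 - 1570)/(P(-12) + s(-23, 14)) = (4514 - 1570)/((-12)^(3/2) + 11) = 2944/(-24*I*√3 + 11) = 2944/(11 - 24*I*√3)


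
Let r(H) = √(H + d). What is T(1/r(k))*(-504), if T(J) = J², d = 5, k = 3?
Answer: -63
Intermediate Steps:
r(H) = √(5 + H) (r(H) = √(H + 5) = √(5 + H))
T(1/r(k))*(-504) = (1/(√(5 + 3)))²*(-504) = (1/(√8))²*(-504) = (1/(2*√2))²*(-504) = (√2/4)²*(-504) = (⅛)*(-504) = -63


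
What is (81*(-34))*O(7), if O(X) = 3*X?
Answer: -57834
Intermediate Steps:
(81*(-34))*O(7) = (81*(-34))*(3*7) = -2754*21 = -57834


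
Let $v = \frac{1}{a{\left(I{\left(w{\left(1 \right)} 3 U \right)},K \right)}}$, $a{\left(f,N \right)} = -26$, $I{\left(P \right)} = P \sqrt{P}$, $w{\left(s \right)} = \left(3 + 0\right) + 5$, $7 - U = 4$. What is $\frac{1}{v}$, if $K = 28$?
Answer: $-26$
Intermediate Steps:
$U = 3$ ($U = 7 - 4 = 3$)
$w{\left(s \right)} = 8$ ($w{\left(s \right)} = 3 + 5 = 8$)
$I{\left(P \right)} = P^{\frac{3}{2}}$
$v = - \frac{1}{26}$ ($v = \frac{1}{-26} = - \frac{1}{26} \approx -0.038462$)
$\frac{1}{v} = \frac{1}{- \frac{1}{26}} = -26$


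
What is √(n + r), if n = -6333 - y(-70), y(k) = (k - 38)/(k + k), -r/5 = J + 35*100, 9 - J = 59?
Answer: 2*I*√7222530/35 ≈ 153.57*I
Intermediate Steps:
J = -50 (J = 9 - 1*59 = 9 - 59 = -50)
r = -17250 (r = -5*(-50 + 35*100) = -5*(-50 + 3500) = -5*3450 = -17250)
y(k) = (-38 + k)/(2*k) (y(k) = (-38 + k)/((2*k)) = (-38 + k)*(1/(2*k)) = (-38 + k)/(2*k))
n = -221682/35 (n = -6333 - (-38 - 70)/(2*(-70)) = -6333 - (-1)*(-108)/(2*70) = -6333 - 1*27/35 = -6333 - 27/35 = -221682/35 ≈ -6333.8)
√(n + r) = √(-221682/35 - 17250) = √(-825432/35) = 2*I*√7222530/35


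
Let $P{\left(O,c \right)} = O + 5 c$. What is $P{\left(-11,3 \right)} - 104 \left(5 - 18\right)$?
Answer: $1356$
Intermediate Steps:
$P{\left(-11,3 \right)} - 104 \left(5 - 18\right) = \left(-11 + 5 \cdot 3\right) - 104 \left(5 - 18\right) = \left(-11 + 15\right) - 104 \left(5 - 18\right) = 4 - -1352 = 4 + 1352 = 1356$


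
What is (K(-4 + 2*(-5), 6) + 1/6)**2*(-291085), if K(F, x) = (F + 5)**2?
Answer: -69036338365/36 ≈ -1.9177e+9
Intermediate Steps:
K(F, x) = (5 + F)**2
(K(-4 + 2*(-5), 6) + 1/6)**2*(-291085) = ((5 + (-4 + 2*(-5)))**2 + 1/6)**2*(-291085) = ((5 + (-4 - 10))**2 + 1/6)**2*(-291085) = ((5 - 14)**2 + 1/6)**2*(-291085) = ((-9)**2 + 1/6)**2*(-291085) = (81 + 1/6)**2*(-291085) = (487/6)**2*(-291085) = (237169/36)*(-291085) = -69036338365/36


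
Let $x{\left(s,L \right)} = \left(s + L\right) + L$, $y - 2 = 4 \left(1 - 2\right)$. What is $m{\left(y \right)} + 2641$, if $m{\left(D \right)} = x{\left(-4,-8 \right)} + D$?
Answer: $2619$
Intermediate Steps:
$y = -2$ ($y = 2 + 4 \left(1 - 2\right) = 2 + 4 \left(-1\right) = 2 - 4 = -2$)
$x{\left(s,L \right)} = s + 2 L$ ($x{\left(s,L \right)} = \left(L + s\right) + L = s + 2 L$)
$m{\left(D \right)} = -20 + D$ ($m{\left(D \right)} = \left(-4 + 2 \left(-8\right)\right) + D = \left(-4 - 16\right) + D = -20 + D$)
$m{\left(y \right)} + 2641 = \left(-20 - 2\right) + 2641 = -22 + 2641 = 2619$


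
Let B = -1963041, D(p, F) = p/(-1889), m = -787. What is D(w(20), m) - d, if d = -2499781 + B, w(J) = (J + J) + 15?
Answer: 8430270703/1889 ≈ 4.4628e+6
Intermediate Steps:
w(J) = 15 + 2*J (w(J) = 2*J + 15 = 15 + 2*J)
D(p, F) = -p/1889 (D(p, F) = p*(-1/1889) = -p/1889)
d = -4462822 (d = -2499781 - 1963041 = -4462822)
D(w(20), m) - d = -(15 + 2*20)/1889 - 1*(-4462822) = -(15 + 40)/1889 + 4462822 = -1/1889*55 + 4462822 = -55/1889 + 4462822 = 8430270703/1889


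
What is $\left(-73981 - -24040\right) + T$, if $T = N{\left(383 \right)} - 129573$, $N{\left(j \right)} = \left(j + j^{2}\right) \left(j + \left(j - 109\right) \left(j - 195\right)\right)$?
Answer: $7632121926$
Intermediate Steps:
$N{\left(j \right)} = \left(j + j^{2}\right) \left(j + \left(-195 + j\right) \left(-109 + j\right)\right)$ ($N{\left(j \right)} = \left(j + j^{2}\right) \left(j + \left(-109 + j\right) \left(-195 + j\right)\right) = \left(j + j^{2}\right) \left(j + \left(-195 + j\right) \left(-109 + j\right)\right)$)
$T = 7632171867$ ($T = 383 \left(21255 + 383^{3} - 302 \cdot 383^{2} + 20952 \cdot 383\right) - 129573 = 383 \left(21255 + 56181887 - 44300078 + 8024616\right) - 129573 = 383 \cdot 19927680 - 129573 = 7632301440 - 129573 = 7632171867$)
$\left(-73981 - -24040\right) + T = \left(-73981 - -24040\right) + 7632171867 = \left(-73981 + 24040\right) + 7632171867 = -49941 + 7632171867 = 7632121926$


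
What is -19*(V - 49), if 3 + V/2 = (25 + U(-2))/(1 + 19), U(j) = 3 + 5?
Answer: 9823/10 ≈ 982.30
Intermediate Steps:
U(j) = 8
V = -27/10 (V = -6 + 2*((25 + 8)/(1 + 19)) = -6 + 2*(33/20) = -6 + 33/10 = -27/10 ≈ -2.7000)
-19*(V - 49) = -19*(-27/10 - 49) = -19*(-517/10) = 9823/10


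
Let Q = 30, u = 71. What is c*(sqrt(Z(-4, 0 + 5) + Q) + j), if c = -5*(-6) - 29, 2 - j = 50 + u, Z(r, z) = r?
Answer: -119 + sqrt(26) ≈ -113.90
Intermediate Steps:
j = -119 (j = 2 - (50 + 71) = 2 - 1*121 = 2 - 121 = -119)
c = 1 (c = 30 - 29 = 1)
c*(sqrt(Z(-4, 0 + 5) + Q) + j) = 1*(sqrt(-4 + 30) - 119) = 1*(sqrt(26) - 119) = 1*(-119 + sqrt(26)) = -119 + sqrt(26)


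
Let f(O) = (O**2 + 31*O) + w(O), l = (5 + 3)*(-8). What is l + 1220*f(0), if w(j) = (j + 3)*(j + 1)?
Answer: 3596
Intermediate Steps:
w(j) = (1 + j)*(3 + j) (w(j) = (3 + j)*(1 + j) = (1 + j)*(3 + j))
l = -64 (l = 8*(-8) = -64)
f(O) = 3 + 2*O**2 + 35*O (f(O) = (O**2 + 31*O) + (3 + O**2 + 4*O) = 3 + 2*O**2 + 35*O)
l + 1220*f(0) = -64 + 1220*(3 + 2*0**2 + 35*0) = -64 + 1220*(3 + 2*0 + 0) = -64 + 1220*(3 + 0 + 0) = -64 + 1220*3 = -64 + 3660 = 3596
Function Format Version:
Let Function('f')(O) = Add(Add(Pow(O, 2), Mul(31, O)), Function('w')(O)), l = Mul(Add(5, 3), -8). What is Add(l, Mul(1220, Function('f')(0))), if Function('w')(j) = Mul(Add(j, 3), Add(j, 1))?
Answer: 3596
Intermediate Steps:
Function('w')(j) = Mul(Add(1, j), Add(3, j)) (Function('w')(j) = Mul(Add(3, j), Add(1, j)) = Mul(Add(1, j), Add(3, j)))
l = -64 (l = Mul(8, -8) = -64)
Function('f')(O) = Add(3, Mul(2, Pow(O, 2)), Mul(35, O)) (Function('f')(O) = Add(Add(Pow(O, 2), Mul(31, O)), Add(3, Pow(O, 2), Mul(4, O))) = Add(3, Mul(2, Pow(O, 2)), Mul(35, O)))
Add(l, Mul(1220, Function('f')(0))) = Add(-64, Mul(1220, Add(3, Mul(2, Pow(0, 2)), Mul(35, 0)))) = Add(-64, Mul(1220, Add(3, Mul(2, 0), 0))) = Add(-64, Mul(1220, Add(3, 0, 0))) = Add(-64, Mul(1220, 3)) = Add(-64, 3660) = 3596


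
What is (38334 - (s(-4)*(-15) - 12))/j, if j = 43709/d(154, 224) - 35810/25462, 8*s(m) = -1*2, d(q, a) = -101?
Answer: -65735538213/744356912 ≈ -88.312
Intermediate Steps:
s(m) = -1/4 (s(m) = (-1*2)/8 = (1/8)*(-2) = -1/4)
j = -558267684/1285831 (j = 43709/(-101) - 35810/25462 = 43709*(-1/101) - 35810*1/25462 = -43709/101 - 17905/12731 = -558267684/1285831 ≈ -434.17)
(38334 - (s(-4)*(-15) - 12))/j = (38334 - (-1/4*(-15) - 12))/(-558267684/1285831) = (38334 - (15/4 - 12))*(-1285831/558267684) = (38334 - 1*(-33/4))*(-1285831/558267684) = (38334 + 33/4)*(-1285831/558267684) = (153369/4)*(-1285831/558267684) = -65735538213/744356912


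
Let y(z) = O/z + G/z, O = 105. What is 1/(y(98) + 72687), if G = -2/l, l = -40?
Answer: 1960/142468621 ≈ 1.3757e-5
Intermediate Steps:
G = 1/20 (G = -2/(-40) = -2*(-1/40) = 1/20 ≈ 0.050000)
y(z) = 2101/(20*z) (y(z) = 105/z + 1/(20*z) = 2101/(20*z))
1/(y(98) + 72687) = 1/((2101/20)/98 + 72687) = 1/((2101/20)*(1/98) + 72687) = 1/(2101/1960 + 72687) = 1/(142468621/1960) = 1960/142468621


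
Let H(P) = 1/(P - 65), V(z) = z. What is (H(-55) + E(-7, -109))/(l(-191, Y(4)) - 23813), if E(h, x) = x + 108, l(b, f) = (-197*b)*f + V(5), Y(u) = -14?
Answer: 121/66070320 ≈ 1.8314e-6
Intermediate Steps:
H(P) = 1/(-65 + P)
l(b, f) = 5 - 197*b*f (l(b, f) = (-197*b)*f + 5 = -197*b*f + 5 = 5 - 197*b*f)
E(h, x) = 108 + x
(H(-55) + E(-7, -109))/(l(-191, Y(4)) - 23813) = (1/(-65 - 55) + (108 - 109))/((5 - 197*(-191)*(-14)) - 23813) = (1/(-120) - 1)/((5 - 526778) - 23813) = (-1/120 - 1)/(-526773 - 23813) = -121/120/(-550586) = -121/120*(-1/550586) = 121/66070320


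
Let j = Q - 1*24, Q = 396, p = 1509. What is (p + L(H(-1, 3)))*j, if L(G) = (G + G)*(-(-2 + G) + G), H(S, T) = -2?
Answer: 558372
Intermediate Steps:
L(G) = 4*G (L(G) = (2*G)*((2 - G) + G) = (2*G)*2 = 4*G)
j = 372 (j = 396 - 1*24 = 396 - 24 = 372)
(p + L(H(-1, 3)))*j = (1509 + 4*(-2))*372 = (1509 - 8)*372 = 1501*372 = 558372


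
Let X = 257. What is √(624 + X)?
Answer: √881 ≈ 29.682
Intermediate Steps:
√(624 + X) = √(624 + 257) = √881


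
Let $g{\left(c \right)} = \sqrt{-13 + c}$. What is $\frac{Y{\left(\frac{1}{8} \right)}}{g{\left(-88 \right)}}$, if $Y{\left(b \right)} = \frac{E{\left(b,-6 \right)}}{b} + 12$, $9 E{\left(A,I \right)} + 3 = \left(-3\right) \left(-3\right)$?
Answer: $- \frac{52 i \sqrt{101}}{303} \approx - 1.7247 i$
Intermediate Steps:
$E{\left(A,I \right)} = \frac{2}{3}$ ($E{\left(A,I \right)} = - \frac{1}{3} + \frac{\left(-3\right) \left(-3\right)}{9} = - \frac{1}{3} + \frac{1}{9} \cdot 9 = - \frac{1}{3} + 1 = \frac{2}{3}$)
$Y{\left(b \right)} = 12 + \frac{2}{3 b}$ ($Y{\left(b \right)} = \frac{2}{3 b} + 12 = 12 + \frac{2}{3 b}$)
$\frac{Y{\left(\frac{1}{8} \right)}}{g{\left(-88 \right)}} = \frac{12 + \frac{2}{3 \cdot \frac{1}{8}}}{\sqrt{-13 - 88}} = \frac{12 + \frac{2 \frac{1}{\frac{1}{8}}}{3}}{\sqrt{-101}} = \frac{12 + \frac{2}{3} \cdot 8}{i \sqrt{101}} = \left(12 + \frac{16}{3}\right) \left(- \frac{i \sqrt{101}}{101}\right) = \frac{52 \left(- \frac{i \sqrt{101}}{101}\right)}{3} = - \frac{52 i \sqrt{101}}{303}$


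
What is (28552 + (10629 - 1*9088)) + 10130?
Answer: 40223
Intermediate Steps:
(28552 + (10629 - 1*9088)) + 10130 = (28552 + (10629 - 9088)) + 10130 = (28552 + 1541) + 10130 = 30093 + 10130 = 40223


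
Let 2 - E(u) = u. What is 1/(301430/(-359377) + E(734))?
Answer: -359377/263365394 ≈ -0.0013646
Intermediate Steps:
E(u) = 2 - u
1/(301430/(-359377) + E(734)) = 1/(301430/(-359377) + (2 - 1*734)) = 1/(301430*(-1/359377) + (2 - 734)) = 1/(-301430/359377 - 732) = 1/(-263365394/359377) = -359377/263365394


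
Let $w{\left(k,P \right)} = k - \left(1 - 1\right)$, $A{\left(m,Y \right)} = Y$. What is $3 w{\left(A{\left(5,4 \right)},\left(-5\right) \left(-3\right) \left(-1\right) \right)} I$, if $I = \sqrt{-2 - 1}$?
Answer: $12 i \sqrt{3} \approx 20.785 i$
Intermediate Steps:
$I = i \sqrt{3}$ ($I = \sqrt{-3} = i \sqrt{3} \approx 1.732 i$)
$w{\left(k,P \right)} = k$ ($w{\left(k,P \right)} = k - 0 = k + 0 = k$)
$3 w{\left(A{\left(5,4 \right)},\left(-5\right) \left(-3\right) \left(-1\right) \right)} I = 3 \cdot 4 i \sqrt{3} = 12 i \sqrt{3}$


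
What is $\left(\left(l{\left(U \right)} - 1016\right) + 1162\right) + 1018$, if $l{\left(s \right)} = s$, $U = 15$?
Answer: $1179$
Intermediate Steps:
$\left(\left(l{\left(U \right)} - 1016\right) + 1162\right) + 1018 = \left(\left(15 - 1016\right) + 1162\right) + 1018 = \left(-1001 + 1162\right) + 1018 = 161 + 1018 = 1179$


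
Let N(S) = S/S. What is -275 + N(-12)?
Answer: -274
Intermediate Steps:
N(S) = 1
-275 + N(-12) = -275 + 1 = -274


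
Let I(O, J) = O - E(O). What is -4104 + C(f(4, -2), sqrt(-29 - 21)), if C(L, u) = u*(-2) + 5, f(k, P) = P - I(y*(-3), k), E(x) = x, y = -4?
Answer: -4099 - 10*I*sqrt(2) ≈ -4099.0 - 14.142*I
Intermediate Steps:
I(O, J) = 0 (I(O, J) = O - O = 0)
f(k, P) = P (f(k, P) = P - 1*0 = P + 0 = P)
C(L, u) = 5 - 2*u (C(L, u) = -2*u + 5 = 5 - 2*u)
-4104 + C(f(4, -2), sqrt(-29 - 21)) = -4104 + (5 - 2*sqrt(-29 - 21)) = -4104 + (5 - 10*I*sqrt(2)) = -4099 - 10*I*sqrt(2)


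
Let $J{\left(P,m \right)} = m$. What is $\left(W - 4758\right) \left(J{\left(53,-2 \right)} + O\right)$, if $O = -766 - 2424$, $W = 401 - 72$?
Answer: $14137368$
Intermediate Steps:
$W = 329$ ($W = 401 - 72 = 329$)
$O = -3190$ ($O = -766 - 2424 = -3190$)
$\left(W - 4758\right) \left(J{\left(53,-2 \right)} + O\right) = \left(329 - 4758\right) \left(-2 - 3190\right) = \left(-4429\right) \left(-3192\right) = 14137368$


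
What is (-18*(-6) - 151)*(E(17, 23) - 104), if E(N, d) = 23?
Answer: 3483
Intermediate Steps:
(-18*(-6) - 151)*(E(17, 23) - 104) = (-18*(-6) - 151)*(23 - 104) = (108 - 151)*(-81) = -43*(-81) = 3483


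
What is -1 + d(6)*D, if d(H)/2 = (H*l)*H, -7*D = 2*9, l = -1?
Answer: 1289/7 ≈ 184.14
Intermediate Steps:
D = -18/7 (D = -2*9/7 = -⅐*18 = -18/7 ≈ -2.5714)
d(H) = -2*H² (d(H) = 2*((H*(-1))*H) = 2*((-H)*H) = 2*(-H²) = -2*H²)
-1 + d(6)*D = -1 - 2*6²*(-18/7) = -1 - 2*36*(-18/7) = -1 - 72*(-18/7) = -1 + 1296/7 = 1289/7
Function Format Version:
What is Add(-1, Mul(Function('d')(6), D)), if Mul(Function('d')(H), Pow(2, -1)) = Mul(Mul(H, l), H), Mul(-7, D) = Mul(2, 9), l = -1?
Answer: Rational(1289, 7) ≈ 184.14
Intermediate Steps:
D = Rational(-18, 7) (D = Mul(Rational(-1, 7), Mul(2, 9)) = Mul(Rational(-1, 7), 18) = Rational(-18, 7) ≈ -2.5714)
Function('d')(H) = Mul(-2, Pow(H, 2)) (Function('d')(H) = Mul(2, Mul(Mul(H, -1), H)) = Mul(2, Mul(Mul(-1, H), H)) = Mul(2, Mul(-1, Pow(H, 2))) = Mul(-2, Pow(H, 2)))
Add(-1, Mul(Function('d')(6), D)) = Add(-1, Mul(Mul(-2, Pow(6, 2)), Rational(-18, 7))) = Add(-1, Mul(Mul(-2, 36), Rational(-18, 7))) = Add(-1, Mul(-72, Rational(-18, 7))) = Add(-1, Rational(1296, 7)) = Rational(1289, 7)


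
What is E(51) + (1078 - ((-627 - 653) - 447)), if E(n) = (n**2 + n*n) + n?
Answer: 8058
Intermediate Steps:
E(n) = n + 2*n**2 (E(n) = (n**2 + n**2) + n = 2*n**2 + n = n + 2*n**2)
E(51) + (1078 - ((-627 - 653) - 447)) = 51*(1 + 2*51) + (1078 - ((-627 - 653) - 447)) = 51*(1 + 102) + (1078 - (-1280 - 447)) = 51*103 + (1078 - 1*(-1727)) = 5253 + (1078 + 1727) = 5253 + 2805 = 8058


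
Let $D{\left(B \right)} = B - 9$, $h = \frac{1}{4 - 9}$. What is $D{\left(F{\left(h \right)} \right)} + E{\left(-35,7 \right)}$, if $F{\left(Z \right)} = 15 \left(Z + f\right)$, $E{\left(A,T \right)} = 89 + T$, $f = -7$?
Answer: $-21$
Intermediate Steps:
$h = - \frac{1}{5}$ ($h = \frac{1}{-5} = - \frac{1}{5} \approx -0.2$)
$F{\left(Z \right)} = -105 + 15 Z$ ($F{\left(Z \right)} = 15 \left(Z - 7\right) = 15 \left(-7 + Z\right) = -105 + 15 Z$)
$D{\left(B \right)} = -9 + B$ ($D{\left(B \right)} = B - 9 = -9 + B$)
$D{\left(F{\left(h \right)} \right)} + E{\left(-35,7 \right)} = \left(-9 + \left(-105 + 15 \left(- \frac{1}{5}\right)\right)\right) + \left(89 + 7\right) = \left(-9 - 108\right) + 96 = -117 + 96 = -21$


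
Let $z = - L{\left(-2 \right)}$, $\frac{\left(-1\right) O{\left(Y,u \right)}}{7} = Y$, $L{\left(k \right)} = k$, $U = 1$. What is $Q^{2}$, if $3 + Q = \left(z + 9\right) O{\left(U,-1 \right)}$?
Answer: $6400$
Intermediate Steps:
$O{\left(Y,u \right)} = - 7 Y$
$z = 2$ ($z = \left(-1\right) \left(-2\right) = 2$)
$Q = -80$ ($Q = -3 + \left(2 + 9\right) \left(\left(-7\right) 1\right) = -3 + 11 \left(-7\right) = -3 - 77 = -80$)
$Q^{2} = \left(-80\right)^{2} = 6400$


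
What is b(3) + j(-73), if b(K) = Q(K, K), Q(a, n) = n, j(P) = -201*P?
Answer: 14676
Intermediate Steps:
b(K) = K
b(3) + j(-73) = 3 - 201*(-73) = 3 + 14673 = 14676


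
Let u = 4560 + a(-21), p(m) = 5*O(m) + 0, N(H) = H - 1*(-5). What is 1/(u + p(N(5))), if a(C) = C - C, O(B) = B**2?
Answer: 1/5060 ≈ 0.00019763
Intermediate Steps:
N(H) = 5 + H (N(H) = H + 5 = 5 + H)
p(m) = 5*m**2 (p(m) = 5*m**2 + 0 = 5*m**2)
a(C) = 0
u = 4560 (u = 4560 + 0 = 4560)
1/(u + p(N(5))) = 1/(4560 + 5*(5 + 5)**2) = 1/(4560 + 5*10**2) = 1/(4560 + 5*100) = 1/(4560 + 500) = 1/5060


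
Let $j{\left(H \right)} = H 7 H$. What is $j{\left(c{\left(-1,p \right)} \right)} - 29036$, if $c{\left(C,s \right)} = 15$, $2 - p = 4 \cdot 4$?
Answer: $-27461$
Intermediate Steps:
$p = -14$ ($p = 2 - 4 \cdot 4 = 2 - 16 = -14$)
$j{\left(H \right)} = 7 H^{2}$ ($j{\left(H \right)} = 7 H H = 7 H^{2}$)
$j{\left(c{\left(-1,p \right)} \right)} - 29036 = 7 \cdot 15^{2} - 29036 = 7 \cdot 225 - 29036 = 1575 - 29036 = -27461$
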